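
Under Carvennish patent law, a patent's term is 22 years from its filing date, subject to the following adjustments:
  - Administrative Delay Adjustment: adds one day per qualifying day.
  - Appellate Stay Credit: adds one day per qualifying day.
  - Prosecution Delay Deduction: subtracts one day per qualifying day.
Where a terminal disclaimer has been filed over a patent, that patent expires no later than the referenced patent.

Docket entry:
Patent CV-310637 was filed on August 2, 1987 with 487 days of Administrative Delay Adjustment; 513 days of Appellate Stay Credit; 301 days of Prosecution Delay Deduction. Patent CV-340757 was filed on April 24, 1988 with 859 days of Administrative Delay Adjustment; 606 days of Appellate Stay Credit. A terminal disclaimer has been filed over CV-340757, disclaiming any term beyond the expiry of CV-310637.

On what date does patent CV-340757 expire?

Natural term of CV-340757:
  Base: filing + 22 years → 24 April 2010.
  Administrative Delay Adjustment: +859 days → 30 August 2012.
  Appellate Stay Credit: +606 days → 28 April 2014.
Expiry of referenced patent CV-310637:
  Base: filing + 22 years → 2 August 2009.
  Administrative Delay Adjustment: +487 days → 2 December 2010.
  Appellate Stay Credit: +513 days → 28 April 2012.
  Prosecution Delay Deduction: −301 days → 2 July 2011.
Terminal disclaimer: CV-340757 expires on the earlier of 28 April 2014 and 2 July 2011.

July 2, 2011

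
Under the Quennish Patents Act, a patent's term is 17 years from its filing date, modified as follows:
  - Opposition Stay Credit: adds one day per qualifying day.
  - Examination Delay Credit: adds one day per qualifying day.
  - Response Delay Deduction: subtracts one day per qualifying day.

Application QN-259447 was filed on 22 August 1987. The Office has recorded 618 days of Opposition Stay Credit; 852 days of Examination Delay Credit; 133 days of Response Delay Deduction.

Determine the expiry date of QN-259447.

Base term: filing date + 17 years → 22 August 2004.
Opposition Stay Credit: +618 days → 2 May 2006.
Examination Delay Credit: +852 days → 31 August 2008.
Response Delay Deduction: −133 days → 20 April 2008.

April 20, 2008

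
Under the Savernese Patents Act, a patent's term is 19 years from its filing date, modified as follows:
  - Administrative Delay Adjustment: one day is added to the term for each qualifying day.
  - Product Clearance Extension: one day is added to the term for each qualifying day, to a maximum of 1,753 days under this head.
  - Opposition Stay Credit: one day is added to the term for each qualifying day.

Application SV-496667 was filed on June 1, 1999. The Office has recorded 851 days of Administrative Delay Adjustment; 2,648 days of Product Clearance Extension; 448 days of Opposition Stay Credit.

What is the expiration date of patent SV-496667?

Base term: filing date + 19 years → 1 June 2018.
Administrative Delay Adjustment: +851 days → 29 September 2020.
Product Clearance Extension: 2648 days claimed exceeds the 1753-day cap, so +1753 days → 18 July 2025.
Opposition Stay Credit: +448 days → 9 October 2026.

October 9, 2026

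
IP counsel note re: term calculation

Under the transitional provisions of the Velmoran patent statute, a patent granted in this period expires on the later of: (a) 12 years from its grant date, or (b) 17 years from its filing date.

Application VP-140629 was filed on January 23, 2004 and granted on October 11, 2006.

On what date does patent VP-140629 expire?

2021-01-23

(a) grant + 12 years → 11 October 2018.
(b) filing + 17 years → 23 January 2021.
Later of the two: 23 January 2021.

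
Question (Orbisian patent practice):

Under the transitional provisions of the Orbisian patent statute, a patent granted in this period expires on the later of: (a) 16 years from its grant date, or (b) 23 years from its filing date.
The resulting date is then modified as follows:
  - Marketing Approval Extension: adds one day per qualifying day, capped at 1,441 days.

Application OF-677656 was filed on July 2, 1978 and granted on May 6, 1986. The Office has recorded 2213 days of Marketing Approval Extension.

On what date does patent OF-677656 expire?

(a) grant + 16 years → 6 May 2002.
(b) filing + 23 years → 2 July 2001.
Later of the two: 6 May 2002.
Marketing Approval Extension: 2213 days claimed exceeds the 1441-day cap, so +1441 days → 16 April 2006.

April 16, 2006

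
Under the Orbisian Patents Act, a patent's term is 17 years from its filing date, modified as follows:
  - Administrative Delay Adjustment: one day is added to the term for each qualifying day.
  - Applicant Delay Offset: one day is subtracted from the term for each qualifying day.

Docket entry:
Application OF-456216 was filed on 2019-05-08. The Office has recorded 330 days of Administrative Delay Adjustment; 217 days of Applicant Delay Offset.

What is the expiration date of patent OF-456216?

Base term: filing date + 17 years → 8 May 2036.
Administrative Delay Adjustment: +330 days → 3 April 2037.
Applicant Delay Offset: −217 days → 29 August 2036.

2036-08-29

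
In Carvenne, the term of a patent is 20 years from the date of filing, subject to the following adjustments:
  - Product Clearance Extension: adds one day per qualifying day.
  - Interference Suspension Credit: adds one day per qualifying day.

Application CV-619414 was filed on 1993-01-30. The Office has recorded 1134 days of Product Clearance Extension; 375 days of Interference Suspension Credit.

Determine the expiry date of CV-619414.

2017-03-19

Base term: filing date + 20 years → 30 January 2013.
Product Clearance Extension: +1134 days → 9 March 2016.
Interference Suspension Credit: +375 days → 19 March 2017.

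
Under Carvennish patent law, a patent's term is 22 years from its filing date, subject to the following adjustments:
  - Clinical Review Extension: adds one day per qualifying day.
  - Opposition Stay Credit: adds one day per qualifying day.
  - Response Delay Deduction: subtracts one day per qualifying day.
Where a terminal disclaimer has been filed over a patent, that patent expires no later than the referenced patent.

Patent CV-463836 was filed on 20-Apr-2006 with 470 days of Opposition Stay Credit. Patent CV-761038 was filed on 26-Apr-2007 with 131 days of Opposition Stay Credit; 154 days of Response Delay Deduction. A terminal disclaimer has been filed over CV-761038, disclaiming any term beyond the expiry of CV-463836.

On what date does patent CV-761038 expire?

2029-04-03

Natural term of CV-761038:
  Base: filing + 22 years → 26 April 2029.
  Opposition Stay Credit: +131 days → 4 September 2029.
  Response Delay Deduction: −154 days → 3 April 2029.
Expiry of referenced patent CV-463836:
  Base: filing + 22 years → 20 April 2028.
  Opposition Stay Credit: +470 days → 3 August 2029.
Terminal disclaimer: CV-761038 expires on the earlier of 3 April 2029 and 3 August 2029.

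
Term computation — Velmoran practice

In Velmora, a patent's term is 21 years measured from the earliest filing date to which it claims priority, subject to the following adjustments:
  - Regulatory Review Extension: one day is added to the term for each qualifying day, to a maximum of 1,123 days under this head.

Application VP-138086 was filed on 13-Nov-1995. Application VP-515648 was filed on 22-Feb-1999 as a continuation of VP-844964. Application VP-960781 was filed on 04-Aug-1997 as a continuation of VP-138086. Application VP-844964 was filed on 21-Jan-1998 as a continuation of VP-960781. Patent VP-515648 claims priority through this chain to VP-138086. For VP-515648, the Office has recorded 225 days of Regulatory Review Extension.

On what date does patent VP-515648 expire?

June 26, 2017

Earliest priority filing: 13 November 1995.
Base term: 13 November 1995 + 21 years → 13 November 2016.
Regulatory Review Extension: 225 days (within the 1123-day cap) → +225 days → 26 June 2017.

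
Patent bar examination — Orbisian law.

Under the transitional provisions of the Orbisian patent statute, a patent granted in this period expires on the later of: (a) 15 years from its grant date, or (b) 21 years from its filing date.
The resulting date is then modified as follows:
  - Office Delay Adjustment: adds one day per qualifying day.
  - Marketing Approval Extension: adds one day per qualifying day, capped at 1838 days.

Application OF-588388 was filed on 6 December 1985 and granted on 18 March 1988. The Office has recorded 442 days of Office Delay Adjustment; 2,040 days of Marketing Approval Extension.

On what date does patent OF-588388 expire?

2013-03-04

(a) grant + 15 years → 18 March 2003.
(b) filing + 21 years → 6 December 2006.
Later of the two: 6 December 2006.
Office Delay Adjustment: +442 days → 21 February 2008.
Marketing Approval Extension: 2040 days claimed exceeds the 1838-day cap, so +1838 days → 4 March 2013.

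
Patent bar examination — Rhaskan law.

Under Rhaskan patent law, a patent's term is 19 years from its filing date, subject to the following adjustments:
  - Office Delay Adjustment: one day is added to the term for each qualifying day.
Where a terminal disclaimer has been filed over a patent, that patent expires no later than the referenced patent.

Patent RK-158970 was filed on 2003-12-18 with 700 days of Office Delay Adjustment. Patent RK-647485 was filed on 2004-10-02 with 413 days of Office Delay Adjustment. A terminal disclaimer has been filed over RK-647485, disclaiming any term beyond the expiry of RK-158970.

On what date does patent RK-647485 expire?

Natural term of RK-647485:
  Base: filing + 19 years → 2 October 2023.
  Office Delay Adjustment: +413 days → 18 November 2024.
Expiry of referenced patent RK-158970:
  Base: filing + 19 years → 18 December 2022.
  Office Delay Adjustment: +700 days → 17 November 2024.
Terminal disclaimer: RK-647485 expires on the earlier of 18 November 2024 and 17 November 2024.

2024-11-17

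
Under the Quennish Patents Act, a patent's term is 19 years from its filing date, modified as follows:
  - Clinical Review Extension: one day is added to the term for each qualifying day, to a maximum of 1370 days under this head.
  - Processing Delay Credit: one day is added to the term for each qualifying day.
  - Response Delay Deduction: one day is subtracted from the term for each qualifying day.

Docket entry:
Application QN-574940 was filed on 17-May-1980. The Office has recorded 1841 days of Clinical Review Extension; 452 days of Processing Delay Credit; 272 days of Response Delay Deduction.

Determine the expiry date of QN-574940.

2003-08-14

Base term: filing date + 19 years → 17 May 1999.
Clinical Review Extension: 1841 days claimed exceeds the 1370-day cap, so +1370 days → 15 February 2003.
Processing Delay Credit: +452 days → 12 May 2004.
Response Delay Deduction: −272 days → 14 August 2003.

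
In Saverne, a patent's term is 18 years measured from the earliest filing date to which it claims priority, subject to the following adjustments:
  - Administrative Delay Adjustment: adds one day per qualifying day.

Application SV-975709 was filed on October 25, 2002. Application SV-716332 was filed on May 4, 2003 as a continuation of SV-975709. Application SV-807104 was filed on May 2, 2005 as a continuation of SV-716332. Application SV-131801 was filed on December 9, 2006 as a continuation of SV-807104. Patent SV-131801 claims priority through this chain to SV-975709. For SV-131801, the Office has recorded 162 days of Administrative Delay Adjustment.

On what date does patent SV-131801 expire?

Earliest priority filing: 25 October 2002.
Base term: 25 October 2002 + 18 years → 25 October 2020.
Administrative Delay Adjustment: +162 days → 5 April 2021.

April 5, 2021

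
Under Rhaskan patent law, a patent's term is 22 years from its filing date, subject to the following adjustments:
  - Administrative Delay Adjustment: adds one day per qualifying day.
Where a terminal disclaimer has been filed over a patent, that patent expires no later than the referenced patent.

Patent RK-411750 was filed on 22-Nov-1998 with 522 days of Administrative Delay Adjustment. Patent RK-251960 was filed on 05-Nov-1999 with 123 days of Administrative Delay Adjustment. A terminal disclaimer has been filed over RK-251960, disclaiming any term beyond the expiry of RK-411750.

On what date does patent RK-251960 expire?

Natural term of RK-251960:
  Base: filing + 22 years → 5 November 2021.
  Administrative Delay Adjustment: +123 days → 8 March 2022.
Expiry of referenced patent RK-411750:
  Base: filing + 22 years → 22 November 2020.
  Administrative Delay Adjustment: +522 days → 28 April 2022.
Terminal disclaimer: RK-251960 expires on the earlier of 8 March 2022 and 28 April 2022.

2022-03-08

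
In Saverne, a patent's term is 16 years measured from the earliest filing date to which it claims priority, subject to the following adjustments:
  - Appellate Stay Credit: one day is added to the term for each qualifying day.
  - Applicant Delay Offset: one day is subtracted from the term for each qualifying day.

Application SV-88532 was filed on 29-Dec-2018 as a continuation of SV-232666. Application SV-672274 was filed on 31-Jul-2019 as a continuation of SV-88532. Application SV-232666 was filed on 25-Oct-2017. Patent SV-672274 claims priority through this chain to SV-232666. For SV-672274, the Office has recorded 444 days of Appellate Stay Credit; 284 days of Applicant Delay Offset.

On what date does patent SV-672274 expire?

Earliest priority filing: 25 October 2017.
Base term: 25 October 2017 + 16 years → 25 October 2033.
Appellate Stay Credit: +444 days → 12 January 2035.
Applicant Delay Offset: −284 days → 3 April 2034.

2034-04-03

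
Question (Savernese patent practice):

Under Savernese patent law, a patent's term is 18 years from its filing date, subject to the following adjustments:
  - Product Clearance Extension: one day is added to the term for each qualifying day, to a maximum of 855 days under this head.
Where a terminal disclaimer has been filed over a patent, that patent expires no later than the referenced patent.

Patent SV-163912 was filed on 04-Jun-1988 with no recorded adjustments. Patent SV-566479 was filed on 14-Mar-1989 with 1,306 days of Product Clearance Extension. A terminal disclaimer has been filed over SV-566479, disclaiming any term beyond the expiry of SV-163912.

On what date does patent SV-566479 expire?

June 4, 2006

Natural term of SV-566479:
  Base: filing + 18 years → 14 March 2007.
  Product Clearance Extension: 1306 days claimed exceeds the 855-day cap, so +855 days → 16 July 2009.
Expiry of referenced patent SV-163912:
  Base: filing + 18 years → 4 June 2006.
Terminal disclaimer: SV-566479 expires on the earlier of 16 July 2009 and 4 June 2006.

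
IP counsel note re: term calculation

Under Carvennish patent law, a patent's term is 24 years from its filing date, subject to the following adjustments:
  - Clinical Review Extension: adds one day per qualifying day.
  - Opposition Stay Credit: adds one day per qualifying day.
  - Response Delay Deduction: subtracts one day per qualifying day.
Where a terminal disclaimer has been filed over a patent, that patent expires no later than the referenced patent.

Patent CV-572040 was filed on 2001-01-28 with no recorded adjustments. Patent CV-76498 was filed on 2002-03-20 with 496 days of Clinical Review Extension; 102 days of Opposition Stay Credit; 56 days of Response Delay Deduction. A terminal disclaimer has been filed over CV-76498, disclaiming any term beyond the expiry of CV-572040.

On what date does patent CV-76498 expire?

2025-01-28

Natural term of CV-76498:
  Base: filing + 24 years → 20 March 2026.
  Clinical Review Extension: +496 days → 29 July 2027.
  Opposition Stay Credit: +102 days → 8 November 2027.
  Response Delay Deduction: −56 days → 13 September 2027.
Expiry of referenced patent CV-572040:
  Base: filing + 24 years → 28 January 2025.
Terminal disclaimer: CV-76498 expires on the earlier of 13 September 2027 and 28 January 2025.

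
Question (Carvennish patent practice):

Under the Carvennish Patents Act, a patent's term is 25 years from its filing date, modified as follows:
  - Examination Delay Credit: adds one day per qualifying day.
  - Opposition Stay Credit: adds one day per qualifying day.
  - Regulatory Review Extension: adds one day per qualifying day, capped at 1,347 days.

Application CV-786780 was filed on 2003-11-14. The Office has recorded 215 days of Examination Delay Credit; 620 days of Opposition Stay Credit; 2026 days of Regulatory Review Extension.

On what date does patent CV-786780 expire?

Base term: filing date + 25 years → 14 November 2028.
Examination Delay Credit: +215 days → 17 June 2029.
Opposition Stay Credit: +620 days → 27 February 2031.
Regulatory Review Extension: 2026 days claimed exceeds the 1347-day cap, so +1347 days → 5 November 2034.

2034-11-05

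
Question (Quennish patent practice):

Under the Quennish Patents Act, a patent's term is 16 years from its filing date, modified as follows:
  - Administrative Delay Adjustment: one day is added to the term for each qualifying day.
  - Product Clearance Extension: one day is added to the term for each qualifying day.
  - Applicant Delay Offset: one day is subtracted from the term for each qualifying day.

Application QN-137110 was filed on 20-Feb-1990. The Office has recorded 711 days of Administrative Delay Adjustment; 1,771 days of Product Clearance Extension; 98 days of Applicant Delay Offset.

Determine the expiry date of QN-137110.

Base term: filing date + 16 years → 20 February 2006.
Administrative Delay Adjustment: +711 days → 1 February 2008.
Product Clearance Extension: +1771 days → 7 December 2012.
Applicant Delay Offset: −98 days → 31 August 2012.

August 31, 2012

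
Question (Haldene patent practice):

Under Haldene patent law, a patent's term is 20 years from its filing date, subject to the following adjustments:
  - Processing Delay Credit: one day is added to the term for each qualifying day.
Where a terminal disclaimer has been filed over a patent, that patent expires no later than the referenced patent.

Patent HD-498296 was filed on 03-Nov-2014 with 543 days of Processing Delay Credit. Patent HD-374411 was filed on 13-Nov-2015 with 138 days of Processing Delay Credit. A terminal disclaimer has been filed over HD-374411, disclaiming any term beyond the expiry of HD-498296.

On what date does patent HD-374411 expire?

Natural term of HD-374411:
  Base: filing + 20 years → 13 November 2035.
  Processing Delay Credit: +138 days → 30 March 2036.
Expiry of referenced patent HD-498296:
  Base: filing + 20 years → 3 November 2034.
  Processing Delay Credit: +543 days → 29 April 2036.
Terminal disclaimer: HD-374411 expires on the earlier of 30 March 2036 and 29 April 2036.

March 30, 2036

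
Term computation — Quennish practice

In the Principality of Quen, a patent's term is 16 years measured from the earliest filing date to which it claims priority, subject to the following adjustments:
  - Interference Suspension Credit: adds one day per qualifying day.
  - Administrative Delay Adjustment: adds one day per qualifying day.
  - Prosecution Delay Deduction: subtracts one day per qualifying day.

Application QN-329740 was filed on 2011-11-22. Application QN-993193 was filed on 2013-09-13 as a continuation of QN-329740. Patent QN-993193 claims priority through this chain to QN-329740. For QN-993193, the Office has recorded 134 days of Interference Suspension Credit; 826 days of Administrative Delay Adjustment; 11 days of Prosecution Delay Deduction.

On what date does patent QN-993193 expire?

Earliest priority filing: 22 November 2011.
Base term: 22 November 2011 + 16 years → 22 November 2027.
Interference Suspension Credit: +134 days → 4 April 2028.
Administrative Delay Adjustment: +826 days → 9 July 2030.
Prosecution Delay Deduction: −11 days → 28 June 2030.

2030-06-28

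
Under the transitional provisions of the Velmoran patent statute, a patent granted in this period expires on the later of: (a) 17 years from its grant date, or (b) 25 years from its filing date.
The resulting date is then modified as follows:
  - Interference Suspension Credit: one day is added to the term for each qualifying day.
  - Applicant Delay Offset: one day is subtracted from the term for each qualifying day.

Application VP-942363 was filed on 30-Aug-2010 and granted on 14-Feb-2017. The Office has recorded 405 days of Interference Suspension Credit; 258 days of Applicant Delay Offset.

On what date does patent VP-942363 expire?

(a) grant + 17 years → 14 February 2034.
(b) filing + 25 years → 30 August 2035.
Later of the two: 30 August 2035.
Interference Suspension Credit: +405 days → 8 October 2036.
Applicant Delay Offset: −258 days → 24 January 2036.

January 24, 2036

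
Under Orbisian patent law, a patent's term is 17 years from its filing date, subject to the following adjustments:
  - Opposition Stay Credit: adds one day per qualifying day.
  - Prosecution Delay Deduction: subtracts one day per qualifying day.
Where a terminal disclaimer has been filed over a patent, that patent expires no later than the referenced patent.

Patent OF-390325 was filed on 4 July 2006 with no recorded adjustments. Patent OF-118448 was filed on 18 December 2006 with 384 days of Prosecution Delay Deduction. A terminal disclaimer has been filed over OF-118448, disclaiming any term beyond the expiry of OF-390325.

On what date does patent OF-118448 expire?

2022-11-29

Natural term of OF-118448:
  Base: filing + 17 years → 18 December 2023.
  Prosecution Delay Deduction: −384 days → 29 November 2022.
Expiry of referenced patent OF-390325:
  Base: filing + 17 years → 4 July 2023.
Terminal disclaimer: OF-118448 expires on the earlier of 29 November 2022 and 4 July 2023.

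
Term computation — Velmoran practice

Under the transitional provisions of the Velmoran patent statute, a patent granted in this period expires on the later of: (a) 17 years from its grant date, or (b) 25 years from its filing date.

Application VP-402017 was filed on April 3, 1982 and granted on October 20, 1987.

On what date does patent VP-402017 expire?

(a) grant + 17 years → 20 October 2004.
(b) filing + 25 years → 3 April 2007.
Later of the two: 3 April 2007.

2007-04-03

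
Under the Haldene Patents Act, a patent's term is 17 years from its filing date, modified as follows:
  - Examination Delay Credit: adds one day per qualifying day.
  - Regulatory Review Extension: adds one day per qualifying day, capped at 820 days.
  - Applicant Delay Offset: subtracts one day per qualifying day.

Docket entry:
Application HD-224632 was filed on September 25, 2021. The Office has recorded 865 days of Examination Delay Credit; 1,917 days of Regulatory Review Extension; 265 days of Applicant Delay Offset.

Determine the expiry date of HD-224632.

August 15, 2042

Base term: filing date + 17 years → 25 September 2038.
Examination Delay Credit: +865 days → 6 February 2041.
Regulatory Review Extension: 1917 days claimed exceeds the 820-day cap, so +820 days → 7 May 2043.
Applicant Delay Offset: −265 days → 15 August 2042.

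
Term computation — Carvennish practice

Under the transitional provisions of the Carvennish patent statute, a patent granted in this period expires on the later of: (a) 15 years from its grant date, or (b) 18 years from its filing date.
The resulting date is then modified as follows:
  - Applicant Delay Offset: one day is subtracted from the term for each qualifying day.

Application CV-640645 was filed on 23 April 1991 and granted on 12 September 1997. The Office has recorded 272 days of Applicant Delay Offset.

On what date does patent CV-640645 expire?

2011-12-15

(a) grant + 15 years → 12 September 2012.
(b) filing + 18 years → 23 April 2009.
Later of the two: 12 September 2012.
Applicant Delay Offset: −272 days → 15 December 2011.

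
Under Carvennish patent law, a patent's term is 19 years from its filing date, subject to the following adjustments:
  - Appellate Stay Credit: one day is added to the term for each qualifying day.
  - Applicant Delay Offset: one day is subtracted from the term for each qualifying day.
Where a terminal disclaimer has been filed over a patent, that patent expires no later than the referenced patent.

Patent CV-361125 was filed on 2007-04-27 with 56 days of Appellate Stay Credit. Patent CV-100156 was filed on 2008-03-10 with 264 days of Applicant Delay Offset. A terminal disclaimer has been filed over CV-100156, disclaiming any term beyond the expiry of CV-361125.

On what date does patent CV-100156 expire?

Natural term of CV-100156:
  Base: filing + 19 years → 10 March 2027.
  Applicant Delay Offset: −264 days → 19 June 2026.
Expiry of referenced patent CV-361125:
  Base: filing + 19 years → 27 April 2026.
  Appellate Stay Credit: +56 days → 22 June 2026.
Terminal disclaimer: CV-100156 expires on the earlier of 19 June 2026 and 22 June 2026.

2026-06-19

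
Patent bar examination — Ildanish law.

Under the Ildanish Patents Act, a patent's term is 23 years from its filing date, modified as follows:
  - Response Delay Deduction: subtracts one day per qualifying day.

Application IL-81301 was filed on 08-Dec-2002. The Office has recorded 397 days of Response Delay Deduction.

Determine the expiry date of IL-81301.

Base term: filing date + 23 years → 8 December 2025.
Response Delay Deduction: −397 days → 6 November 2024.

November 6, 2024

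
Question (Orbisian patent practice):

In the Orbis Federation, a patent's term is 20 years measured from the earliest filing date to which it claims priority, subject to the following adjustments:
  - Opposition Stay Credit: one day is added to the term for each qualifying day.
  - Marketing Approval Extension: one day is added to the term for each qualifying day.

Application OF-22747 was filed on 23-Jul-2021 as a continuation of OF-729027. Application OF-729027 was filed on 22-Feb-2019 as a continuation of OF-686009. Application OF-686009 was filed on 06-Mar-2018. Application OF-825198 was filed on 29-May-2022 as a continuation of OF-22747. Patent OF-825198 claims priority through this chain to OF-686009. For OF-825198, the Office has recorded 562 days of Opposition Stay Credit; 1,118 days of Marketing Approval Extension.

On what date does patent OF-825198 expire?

2042-10-11

Earliest priority filing: 6 March 2018.
Base term: 6 March 2018 + 20 years → 6 March 2038.
Opposition Stay Credit: +562 days → 19 September 2039.
Marketing Approval Extension: +1118 days → 11 October 2042.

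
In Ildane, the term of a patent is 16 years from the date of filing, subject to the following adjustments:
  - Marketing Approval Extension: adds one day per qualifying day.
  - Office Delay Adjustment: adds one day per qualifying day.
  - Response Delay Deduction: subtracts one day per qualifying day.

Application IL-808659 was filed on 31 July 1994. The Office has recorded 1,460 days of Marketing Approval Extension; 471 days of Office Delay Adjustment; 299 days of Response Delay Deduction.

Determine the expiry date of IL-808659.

January 18, 2015

Base term: filing date + 16 years → 31 July 2010.
Marketing Approval Extension: +1460 days → 30 July 2014.
Office Delay Adjustment: +471 days → 13 November 2015.
Response Delay Deduction: −299 days → 18 January 2015.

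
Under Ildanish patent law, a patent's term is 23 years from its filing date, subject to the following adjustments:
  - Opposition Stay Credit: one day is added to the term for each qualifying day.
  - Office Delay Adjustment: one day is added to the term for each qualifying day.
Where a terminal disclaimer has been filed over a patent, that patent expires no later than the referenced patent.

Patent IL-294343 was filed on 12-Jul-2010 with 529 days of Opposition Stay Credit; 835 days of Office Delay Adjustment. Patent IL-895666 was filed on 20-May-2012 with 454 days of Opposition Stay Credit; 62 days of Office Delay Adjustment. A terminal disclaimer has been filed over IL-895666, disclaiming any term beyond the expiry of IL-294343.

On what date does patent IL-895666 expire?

Natural term of IL-895666:
  Base: filing + 23 years → 20 May 2035.
  Opposition Stay Credit: +454 days → 16 August 2036.
  Office Delay Adjustment: +62 days → 17 October 2036.
Expiry of referenced patent IL-294343:
  Base: filing + 23 years → 12 July 2033.
  Opposition Stay Credit: +529 days → 23 December 2034.
  Office Delay Adjustment: +835 days → 6 April 2037.
Terminal disclaimer: IL-895666 expires on the earlier of 17 October 2036 and 6 April 2037.

October 17, 2036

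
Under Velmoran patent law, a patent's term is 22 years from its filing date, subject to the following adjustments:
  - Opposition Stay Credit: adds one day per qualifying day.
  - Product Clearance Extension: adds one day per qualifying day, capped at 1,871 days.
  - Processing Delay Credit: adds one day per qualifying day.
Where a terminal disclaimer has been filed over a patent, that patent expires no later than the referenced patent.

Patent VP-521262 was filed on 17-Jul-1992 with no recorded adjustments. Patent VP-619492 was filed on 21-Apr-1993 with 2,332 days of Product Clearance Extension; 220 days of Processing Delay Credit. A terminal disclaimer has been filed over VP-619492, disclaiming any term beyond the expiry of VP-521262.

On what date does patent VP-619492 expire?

2014-07-17

Natural term of VP-619492:
  Base: filing + 22 years → 21 April 2015.
  Product Clearance Extension: 2332 days claimed exceeds the 1871-day cap, so +1871 days → 4 June 2020.
  Processing Delay Credit: +220 days → 10 January 2021.
Expiry of referenced patent VP-521262:
  Base: filing + 22 years → 17 July 2014.
Terminal disclaimer: VP-619492 expires on the earlier of 10 January 2021 and 17 July 2014.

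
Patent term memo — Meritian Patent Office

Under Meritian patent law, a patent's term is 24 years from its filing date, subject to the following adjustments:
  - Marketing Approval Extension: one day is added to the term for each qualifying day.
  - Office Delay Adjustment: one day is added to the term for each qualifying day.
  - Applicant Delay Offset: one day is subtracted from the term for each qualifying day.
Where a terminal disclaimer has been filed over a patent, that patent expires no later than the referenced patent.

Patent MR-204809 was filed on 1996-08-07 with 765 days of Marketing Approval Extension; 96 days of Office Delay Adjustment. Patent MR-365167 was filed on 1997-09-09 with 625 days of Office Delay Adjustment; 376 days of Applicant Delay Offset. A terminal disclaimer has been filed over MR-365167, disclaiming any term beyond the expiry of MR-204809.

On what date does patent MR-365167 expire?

May 16, 2022

Natural term of MR-365167:
  Base: filing + 24 years → 9 September 2021.
  Office Delay Adjustment: +625 days → 27 May 2023.
  Applicant Delay Offset: −376 days → 16 May 2022.
Expiry of referenced patent MR-204809:
  Base: filing + 24 years → 7 August 2020.
  Marketing Approval Extension: +765 days → 11 September 2022.
  Office Delay Adjustment: +96 days → 16 December 2022.
Terminal disclaimer: MR-365167 expires on the earlier of 16 May 2022 and 16 December 2022.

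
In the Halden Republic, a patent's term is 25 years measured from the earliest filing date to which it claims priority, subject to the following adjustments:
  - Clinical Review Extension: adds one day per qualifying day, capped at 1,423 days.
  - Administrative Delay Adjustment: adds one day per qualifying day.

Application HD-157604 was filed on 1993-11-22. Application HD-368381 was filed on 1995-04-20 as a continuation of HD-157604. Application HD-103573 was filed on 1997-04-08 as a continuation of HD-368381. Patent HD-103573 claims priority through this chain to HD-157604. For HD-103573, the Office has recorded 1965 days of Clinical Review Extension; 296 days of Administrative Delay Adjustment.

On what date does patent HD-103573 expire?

August 7, 2023

Earliest priority filing: 22 November 1993.
Base term: 22 November 1993 + 25 years → 22 November 2018.
Clinical Review Extension: 1965 days claimed exceeds the 1423-day cap, so +1423 days → 15 October 2022.
Administrative Delay Adjustment: +296 days → 7 August 2023.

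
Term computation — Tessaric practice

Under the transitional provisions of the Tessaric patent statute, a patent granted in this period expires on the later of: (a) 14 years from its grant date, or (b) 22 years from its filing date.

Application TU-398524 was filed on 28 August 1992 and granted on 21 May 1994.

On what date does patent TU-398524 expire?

(a) grant + 14 years → 21 May 2008.
(b) filing + 22 years → 28 August 2014.
Later of the two: 28 August 2014.

2014-08-28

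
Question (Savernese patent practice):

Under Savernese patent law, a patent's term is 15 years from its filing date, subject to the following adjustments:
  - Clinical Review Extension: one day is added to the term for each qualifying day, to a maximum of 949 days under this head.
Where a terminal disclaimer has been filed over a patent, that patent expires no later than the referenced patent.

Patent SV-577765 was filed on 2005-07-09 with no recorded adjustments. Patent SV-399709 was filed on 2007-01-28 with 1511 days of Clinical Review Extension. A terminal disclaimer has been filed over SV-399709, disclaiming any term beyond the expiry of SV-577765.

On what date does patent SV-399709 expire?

Natural term of SV-399709:
  Base: filing + 15 years → 28 January 2022.
  Clinical Review Extension: 1511 days claimed exceeds the 949-day cap, so +949 days → 3 September 2024.
Expiry of referenced patent SV-577765:
  Base: filing + 15 years → 9 July 2020.
Terminal disclaimer: SV-399709 expires on the earlier of 3 September 2024 and 9 July 2020.

2020-07-09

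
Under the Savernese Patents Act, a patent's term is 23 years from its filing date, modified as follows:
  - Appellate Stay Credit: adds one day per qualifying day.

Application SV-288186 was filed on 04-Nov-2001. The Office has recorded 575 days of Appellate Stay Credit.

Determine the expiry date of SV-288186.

Base term: filing date + 23 years → 4 November 2024.
Appellate Stay Credit: +575 days → 2 June 2026.

2026-06-02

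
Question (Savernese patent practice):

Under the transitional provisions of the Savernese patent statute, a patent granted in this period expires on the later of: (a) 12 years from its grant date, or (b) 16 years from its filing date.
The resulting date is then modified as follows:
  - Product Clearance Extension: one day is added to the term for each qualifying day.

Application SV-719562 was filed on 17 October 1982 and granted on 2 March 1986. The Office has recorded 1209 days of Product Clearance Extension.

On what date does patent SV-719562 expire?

(a) grant + 12 years → 2 March 1998.
(b) filing + 16 years → 17 October 1998.
Later of the two: 17 October 1998.
Product Clearance Extension: +1209 days → 7 February 2002.

2002-02-07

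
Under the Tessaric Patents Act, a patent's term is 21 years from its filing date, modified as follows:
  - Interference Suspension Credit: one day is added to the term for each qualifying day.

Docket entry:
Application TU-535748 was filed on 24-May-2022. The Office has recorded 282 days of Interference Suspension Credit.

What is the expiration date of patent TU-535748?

Base term: filing date + 21 years → 24 May 2043.
Interference Suspension Credit: +282 days → 1 March 2044.

March 1, 2044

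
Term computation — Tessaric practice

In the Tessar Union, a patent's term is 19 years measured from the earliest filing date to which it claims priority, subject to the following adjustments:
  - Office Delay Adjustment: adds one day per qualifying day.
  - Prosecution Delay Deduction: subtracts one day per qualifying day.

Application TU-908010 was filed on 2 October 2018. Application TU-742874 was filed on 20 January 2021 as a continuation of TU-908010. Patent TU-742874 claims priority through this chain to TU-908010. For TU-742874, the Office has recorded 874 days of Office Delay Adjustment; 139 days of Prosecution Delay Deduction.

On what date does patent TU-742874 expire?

October 7, 2039

Earliest priority filing: 2 October 2018.
Base term: 2 October 2018 + 19 years → 2 October 2037.
Office Delay Adjustment: +874 days → 23 February 2040.
Prosecution Delay Deduction: −139 days → 7 October 2039.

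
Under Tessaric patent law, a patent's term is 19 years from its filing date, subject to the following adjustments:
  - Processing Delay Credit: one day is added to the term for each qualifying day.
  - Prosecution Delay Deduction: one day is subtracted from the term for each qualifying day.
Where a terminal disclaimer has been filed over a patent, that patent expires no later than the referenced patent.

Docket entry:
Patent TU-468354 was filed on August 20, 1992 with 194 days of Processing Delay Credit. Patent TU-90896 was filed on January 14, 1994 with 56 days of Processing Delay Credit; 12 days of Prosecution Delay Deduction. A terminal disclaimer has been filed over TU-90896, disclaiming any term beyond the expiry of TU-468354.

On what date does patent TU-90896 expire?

Natural term of TU-90896:
  Base: filing + 19 years → 14 January 2013.
  Processing Delay Credit: +56 days → 11 March 2013.
  Prosecution Delay Deduction: −12 days → 27 February 2013.
Expiry of referenced patent TU-468354:
  Base: filing + 19 years → 20 August 2011.
  Processing Delay Credit: +194 days → 1 March 2012.
Terminal disclaimer: TU-90896 expires on the earlier of 27 February 2013 and 1 March 2012.

March 1, 2012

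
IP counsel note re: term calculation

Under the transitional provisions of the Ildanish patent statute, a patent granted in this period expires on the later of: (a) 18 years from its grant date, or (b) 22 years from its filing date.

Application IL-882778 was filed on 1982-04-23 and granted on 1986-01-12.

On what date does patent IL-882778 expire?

April 23, 2004

(a) grant + 18 years → 12 January 2004.
(b) filing + 22 years → 23 April 2004.
Later of the two: 23 April 2004.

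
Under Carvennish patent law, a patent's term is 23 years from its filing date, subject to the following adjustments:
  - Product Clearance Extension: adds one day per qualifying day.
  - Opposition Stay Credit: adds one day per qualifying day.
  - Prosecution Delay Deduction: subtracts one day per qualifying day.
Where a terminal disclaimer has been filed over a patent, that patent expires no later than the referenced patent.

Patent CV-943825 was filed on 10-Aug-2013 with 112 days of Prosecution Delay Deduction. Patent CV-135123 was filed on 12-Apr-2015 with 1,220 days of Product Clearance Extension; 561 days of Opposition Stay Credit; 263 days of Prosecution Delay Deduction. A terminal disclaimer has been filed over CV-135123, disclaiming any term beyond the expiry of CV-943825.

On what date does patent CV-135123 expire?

April 20, 2036

Natural term of CV-135123:
  Base: filing + 23 years → 12 April 2038.
  Product Clearance Extension: +1220 days → 14 August 2041.
  Opposition Stay Credit: +561 days → 26 February 2043.
  Prosecution Delay Deduction: −263 days → 8 June 2042.
Expiry of referenced patent CV-943825:
  Base: filing + 23 years → 10 August 2036.
  Prosecution Delay Deduction: −112 days → 20 April 2036.
Terminal disclaimer: CV-135123 expires on the earlier of 8 June 2042 and 20 April 2036.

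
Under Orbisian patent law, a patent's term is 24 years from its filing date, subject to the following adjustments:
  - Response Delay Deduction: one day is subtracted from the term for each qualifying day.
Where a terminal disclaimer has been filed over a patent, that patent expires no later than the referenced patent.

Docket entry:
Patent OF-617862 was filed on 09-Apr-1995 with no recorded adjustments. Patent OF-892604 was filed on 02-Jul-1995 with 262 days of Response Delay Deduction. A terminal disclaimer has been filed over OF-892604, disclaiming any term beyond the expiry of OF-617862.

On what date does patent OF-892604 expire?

October 13, 2018

Natural term of OF-892604:
  Base: filing + 24 years → 2 July 2019.
  Response Delay Deduction: −262 days → 13 October 2018.
Expiry of referenced patent OF-617862:
  Base: filing + 24 years → 9 April 2019.
Terminal disclaimer: OF-892604 expires on the earlier of 13 October 2018 and 9 April 2019.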